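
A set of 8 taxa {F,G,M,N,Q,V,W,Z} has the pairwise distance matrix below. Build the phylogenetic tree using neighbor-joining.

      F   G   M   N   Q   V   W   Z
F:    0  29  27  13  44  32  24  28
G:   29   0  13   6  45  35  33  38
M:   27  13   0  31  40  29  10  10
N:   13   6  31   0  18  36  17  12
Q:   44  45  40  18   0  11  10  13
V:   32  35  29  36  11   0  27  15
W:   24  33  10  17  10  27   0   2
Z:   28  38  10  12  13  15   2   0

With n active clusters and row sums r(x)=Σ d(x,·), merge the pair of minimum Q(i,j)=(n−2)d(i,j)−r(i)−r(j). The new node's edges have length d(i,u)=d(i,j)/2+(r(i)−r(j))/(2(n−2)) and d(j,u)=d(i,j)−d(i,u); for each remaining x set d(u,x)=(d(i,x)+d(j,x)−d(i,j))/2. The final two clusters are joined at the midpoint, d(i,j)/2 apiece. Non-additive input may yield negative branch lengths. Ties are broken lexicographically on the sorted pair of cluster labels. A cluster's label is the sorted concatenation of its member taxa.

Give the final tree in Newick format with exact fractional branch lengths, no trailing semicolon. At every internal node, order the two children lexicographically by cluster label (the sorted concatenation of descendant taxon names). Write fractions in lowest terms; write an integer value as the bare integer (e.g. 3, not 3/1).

1. join Q+V (d=11, Q=-300) ⇒ QV; edges |Q|=31/6, |V|=35/6
  updated: d(F,QV)=65/2, d(G,QV)=69/2, d(M,QV)=29, d(N,QV)=43/2, d(QV,W)=13, d(QV,Z)=17/2
2. join G+N (d=6, Q=-224) ⇒ GN; edges |G|=83/10, |N|=-23/10
  updated: d(F,GN)=18, d(GN,M)=19, d(GN,QV)=25, d(GN,W)=22, d(GN,Z)=22
3. join F+GN (d=18, Q=-327/2) ⇒ FGN; edges |F|=191/16, |GN|=97/16
  updated: d(FGN,M)=14, d(FGN,QV)=79/4, d(FGN,W)=14, d(FGN,Z)=16
4. join FGN+M (d=14, Q=-339/4) ⇒ FGMN; edges |FGN|=57/8, |M|=55/8
  updated: d(FGMN,QV)=139/8, d(FGMN,W)=5, d(FGMN,Z)=6
5. join FGMN+W (d=5, Q=-307/8) ⇒ FGMNW; edges |FGMN|=147/32, |W|=13/32
  updated: d(FGMNW,QV)=203/16, d(FGMNW,Z)=3/2
6. join FGMNW+QV (d=203/16, Q=-363/16) ⇒ FGMNQVW; edges |FGMNW|=91/32, |QV|=315/32
  updated: d(FGMNQVW,Z)=-43/32
7. join FGMNQVW+Z (d=-43/32) ⇒ FGMNQVWZ; edges |FGMNQVW|=-43/64, |Z|=-43/64
final tree: (((((F:191/16,(G:83/10,N:-23/10):97/16):57/8,M:55/8):147/32,W:13/32):91/32,(Q:31/6,V:35/6):315/32):-43/64,Z:-43/64)
total length: 2091/32

(((((F:191/16,(G:83/10,N:-23/10):97/16):57/8,M:55/8):147/32,W:13/32):91/32,(Q:31/6,V:35/6):315/32):-43/64,Z:-43/64)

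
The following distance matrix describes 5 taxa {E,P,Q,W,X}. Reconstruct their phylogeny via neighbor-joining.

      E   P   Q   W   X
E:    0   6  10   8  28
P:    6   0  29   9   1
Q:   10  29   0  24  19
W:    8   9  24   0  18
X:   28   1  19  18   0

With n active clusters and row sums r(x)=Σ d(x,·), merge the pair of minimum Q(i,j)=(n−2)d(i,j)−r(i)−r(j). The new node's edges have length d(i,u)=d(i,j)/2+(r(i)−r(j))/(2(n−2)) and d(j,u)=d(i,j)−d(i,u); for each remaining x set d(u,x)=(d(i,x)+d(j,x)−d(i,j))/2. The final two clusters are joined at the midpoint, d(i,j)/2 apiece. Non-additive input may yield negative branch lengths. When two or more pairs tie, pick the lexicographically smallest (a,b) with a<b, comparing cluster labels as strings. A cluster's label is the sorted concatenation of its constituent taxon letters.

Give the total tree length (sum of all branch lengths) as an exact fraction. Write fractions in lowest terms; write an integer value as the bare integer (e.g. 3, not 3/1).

61/2

1. join P+X (d=1, Q=-108) ⇒ PX; edges |P|=-3, |X|=4
  updated: d(E,PX)=33/2, d(PX,Q)=47/2, d(PX,W)=13
2. join E+Q (d=10, Q=-72) ⇒ EQ; edges |E|=-3/4, |Q|=43/4
  updated: d(EQ,PX)=15, d(EQ,W)=11
3. join EQ+PX (d=15, Q=-39) ⇒ EPQX; edges |EQ|=13/2, |PX|=17/2
  updated: d(EPQX,W)=9/2
4. join EPQX+W (d=9/2) ⇒ EPQWX; edges |EPQX|=9/4, |W|=9/4
final tree: (((E:-3/4,Q:43/4):13/2,(P:-3,X:4):17/2):9/4,W:9/4)
total length: 61/2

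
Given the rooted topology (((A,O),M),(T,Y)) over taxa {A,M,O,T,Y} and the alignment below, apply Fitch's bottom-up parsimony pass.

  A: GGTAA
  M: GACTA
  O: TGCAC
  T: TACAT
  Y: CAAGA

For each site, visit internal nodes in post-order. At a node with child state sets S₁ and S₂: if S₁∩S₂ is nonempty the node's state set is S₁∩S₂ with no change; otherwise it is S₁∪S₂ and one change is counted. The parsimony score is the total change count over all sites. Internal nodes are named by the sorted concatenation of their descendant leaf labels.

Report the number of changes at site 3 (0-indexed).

[col 0] AO: children A:{G}, O:{T} ∪→ {G,T}; cost 1
[col 0] AMO: children AO:{G,T}, M:{G} ∩→ {G}; cost 0
[col 0] TY: children T:{T}, Y:{C} ∪→ {C,T}; cost 1
[col 0] AMOTY: children AMO:{G}, TY:{C,T} ∪→ {C,G,T}; cost 1
[col 1] AO: children A:{G}, O:{G} ∩→ {G}; cost 0
[col 1] AMO: children AO:{G}, M:{A} ∪→ {A,G}; cost 1
[col 1] TY: children T:{A}, Y:{A} ∩→ {A}; cost 0
[col 1] AMOTY: children AMO:{A,G}, TY:{A} ∩→ {A}; cost 0
[col 2] AO: children A:{T}, O:{C} ∪→ {C,T}; cost 1
[col 2] AMO: children AO:{C,T}, M:{C} ∩→ {C}; cost 0
[col 2] TY: children T:{C}, Y:{A} ∪→ {A,C}; cost 1
[col 2] AMOTY: children AMO:{C}, TY:{A,C} ∩→ {C}; cost 0
[col 3] AO: children A:{A}, O:{A} ∩→ {A}; cost 0
[col 3] AMO: children AO:{A}, M:{T} ∪→ {A,T}; cost 1
[col 3] TY: children T:{A}, Y:{G} ∪→ {A,G}; cost 1
[col 3] AMOTY: children AMO:{A,T}, TY:{A,G} ∩→ {A}; cost 0
[col 4] AO: children A:{A}, O:{C} ∪→ {A,C}; cost 1
[col 4] AMO: children AO:{A,C}, M:{A} ∩→ {A}; cost 0
[col 4] TY: children T:{T}, Y:{A} ∪→ {A,T}; cost 1
[col 4] AMOTY: children AMO:{A}, TY:{A,T} ∩→ {A}; cost 0
per-site changes: [3, 1, 2, 2, 2]; total = 10

2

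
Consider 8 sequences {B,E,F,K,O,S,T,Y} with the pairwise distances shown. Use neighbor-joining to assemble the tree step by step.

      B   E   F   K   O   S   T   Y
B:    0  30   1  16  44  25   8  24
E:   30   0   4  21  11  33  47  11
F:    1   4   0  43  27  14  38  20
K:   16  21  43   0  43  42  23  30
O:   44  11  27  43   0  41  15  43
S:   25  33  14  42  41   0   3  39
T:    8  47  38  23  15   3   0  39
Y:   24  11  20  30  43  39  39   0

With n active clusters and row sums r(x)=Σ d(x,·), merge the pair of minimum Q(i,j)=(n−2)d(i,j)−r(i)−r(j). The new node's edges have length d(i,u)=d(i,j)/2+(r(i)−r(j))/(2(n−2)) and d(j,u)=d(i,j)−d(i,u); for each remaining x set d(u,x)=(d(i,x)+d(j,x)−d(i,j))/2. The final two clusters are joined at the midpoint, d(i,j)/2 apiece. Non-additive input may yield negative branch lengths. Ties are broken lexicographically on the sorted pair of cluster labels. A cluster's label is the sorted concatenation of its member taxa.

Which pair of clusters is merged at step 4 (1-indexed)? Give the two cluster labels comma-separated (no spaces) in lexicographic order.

step 1: merge (S,T) at d=3, Q=-352; branch lengths S→7/2, T→-1/2; new cluster ST
  updated: d(B,ST)=15, d(E,ST)=77/2, d(F,ST)=49/2, d(K,ST)=31, d(O,ST)=53/2, d(ST,Y)=75/2
step 2: merge (E,O) at d=11, Q=-255; branch lengths E→-12/5, O→67/5; new cluster EO
  updated: d(B,EO)=63/2, d(EO,F)=10, d(EO,K)=53/2, d(EO,ST)=27, d(EO,Y)=43/2
step 3: merge (B,F) at d=1, Q=-182; branch lengths B→-7/8, F→15/8; new cluster BF
  updated: d(BF,EO)=81/4, d(BF,K)=29, d(BF,ST)=77/4, d(BF,Y)=43/2
step 4: merge (BF,ST) at d=77/4, Q=-147; branch lengths BF→11/2, ST→55/4; new cluster BFST
  updated: d(BFST,EO)=14, d(BFST,K)=163/8, d(BFST,Y)=159/8
step 5: merge (BFST,K) at d=163/8, Q=-723/8; branch lengths BFST→145/32, K→507/32; new cluster BFKST
  updated: d(BFKST,EO)=161/16, d(BFKST,Y)=59/4
step 6: merge (BFKST,EO) at d=161/16, Q=-741/16; branch lengths BFKST→53/32, EO→269/32; new cluster BEFKOST
  updated: d(BEFKOST,Y)=419/32
step 7: merge (BEFKOST,Y) at d=419/32; branch lengths BEFKOST→419/64, Y→419/64; new cluster BEFKOSTY
final tree: (((((B:-7/8,F:15/8):11/2,(S:7/2,T:-1/2):55/4):145/32,K:507/32):53/32,(E:-12/5,O:67/5):269/32):419/64,Y:419/64)
total length: 2489/32

BF,ST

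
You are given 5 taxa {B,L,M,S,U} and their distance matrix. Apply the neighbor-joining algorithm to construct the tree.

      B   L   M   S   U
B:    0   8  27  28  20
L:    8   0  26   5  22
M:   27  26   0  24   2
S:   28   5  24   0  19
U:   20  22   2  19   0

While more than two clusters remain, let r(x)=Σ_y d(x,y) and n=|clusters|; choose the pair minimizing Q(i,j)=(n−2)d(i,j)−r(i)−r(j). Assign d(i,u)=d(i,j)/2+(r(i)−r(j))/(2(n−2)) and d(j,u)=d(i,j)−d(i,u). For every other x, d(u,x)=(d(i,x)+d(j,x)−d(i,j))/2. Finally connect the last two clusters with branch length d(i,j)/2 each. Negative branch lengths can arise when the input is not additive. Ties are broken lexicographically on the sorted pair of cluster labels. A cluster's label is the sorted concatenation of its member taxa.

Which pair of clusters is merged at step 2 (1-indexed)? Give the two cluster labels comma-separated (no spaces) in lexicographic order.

iteration 1: select M,U (d=2, Q=-136); attach at lengths (11/3, -5/3); label the merged cluster MU
  updated: d(B,MU)=45/2, d(L,MU)=23, d(MU,S)=41/2
iteration 2: select B,MU (d=45/2, Q=-159/2); attach at lengths (75/8, 105/8); label the merged cluster BMU
  updated: d(BMU,L)=17/4, d(BMU,S)=13
iteration 3: select BMU,L (d=17/4, Q=-89/4); attach at lengths (49/8, -15/8); label the merged cluster BLMU
  updated: d(BLMU,S)=55/8
iteration 4: select BLMU,S (d=55/8); attach at lengths (55/16, 55/16); label the merged cluster BLMSU
final tree: (((B:75/8,(M:11/3,U:-5/3):105/8):49/8,L:-15/8):55/16,S:55/16)
total length: 285/8

B,MU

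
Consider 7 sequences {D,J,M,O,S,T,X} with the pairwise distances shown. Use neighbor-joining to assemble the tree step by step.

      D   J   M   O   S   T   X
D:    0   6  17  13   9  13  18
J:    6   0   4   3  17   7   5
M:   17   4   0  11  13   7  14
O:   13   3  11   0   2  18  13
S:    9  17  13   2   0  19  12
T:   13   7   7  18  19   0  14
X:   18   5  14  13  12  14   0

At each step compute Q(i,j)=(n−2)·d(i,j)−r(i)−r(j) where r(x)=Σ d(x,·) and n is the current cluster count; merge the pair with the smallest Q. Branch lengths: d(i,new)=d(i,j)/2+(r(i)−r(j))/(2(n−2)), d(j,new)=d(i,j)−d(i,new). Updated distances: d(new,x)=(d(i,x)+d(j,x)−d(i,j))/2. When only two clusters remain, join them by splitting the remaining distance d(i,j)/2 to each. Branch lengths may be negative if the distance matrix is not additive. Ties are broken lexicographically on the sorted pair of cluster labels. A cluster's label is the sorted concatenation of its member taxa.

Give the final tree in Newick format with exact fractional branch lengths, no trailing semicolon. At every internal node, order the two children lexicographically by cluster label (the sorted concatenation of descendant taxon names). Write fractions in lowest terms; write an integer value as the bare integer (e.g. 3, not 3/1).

((((D:137/24,(O:-1/5,S:11/5):103/24):3,(M:45/16,T:67/16):25/8):5/8,J:-23/16):103/32,X:103/32)

iteration 1: select O,S (d=2, Q=-122); attach at lengths (-1/5, 11/5); label the merged cluster OS
  updated: d(D,OS)=10, d(J,OS)=9, d(M,OS)=11, d(OS,T)=35/2, d(OS,X)=23/2
iteration 2: select M,T (d=7, Q=-167/2); attach at lengths (45/16, 67/16); label the merged cluster MT
  updated: d(D,MT)=23/2, d(J,MT)=2, d(MT,OS)=43/4, d(MT,X)=21/2
iteration 3: select D,OS (d=10, Q=-227/4); attach at lengths (137/24, 103/24); label the merged cluster DOS
  updated: d(DOS,J)=5/2, d(DOS,MT)=49/8, d(DOS,X)=39/4
iteration 4: select DOS,MT (d=49/8, Q=-99/4); attach at lengths (3, 25/8); label the merged cluster DMOST
  updated: d(DMOST,J)=-13/16, d(DMOST,X)=113/16
iteration 5: select DMOST,J (d=-13/16, Q=-45/4); attach at lengths (5/8, -23/16); label the merged cluster DJMOST
  updated: d(DJMOST,X)=103/16
iteration 6: select DJMOST,X (d=103/16); attach at lengths (103/32, 103/32); label the merged cluster DJMOSTX
final tree: ((((D:137/24,(O:-1/5,S:11/5):103/24):3,(M:45/16,T:67/16):25/8):5/8,J:-23/16):103/32,X:103/32)
total length: 123/4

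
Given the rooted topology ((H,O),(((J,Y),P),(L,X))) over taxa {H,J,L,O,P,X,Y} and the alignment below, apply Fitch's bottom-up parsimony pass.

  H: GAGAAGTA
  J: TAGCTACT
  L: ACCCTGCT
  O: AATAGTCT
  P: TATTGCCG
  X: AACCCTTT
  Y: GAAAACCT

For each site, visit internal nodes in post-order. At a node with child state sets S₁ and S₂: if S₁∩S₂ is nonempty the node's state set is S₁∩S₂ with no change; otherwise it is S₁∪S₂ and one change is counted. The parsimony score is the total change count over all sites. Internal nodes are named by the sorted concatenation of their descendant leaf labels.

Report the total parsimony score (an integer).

site 0, node HO: H={G} ∪ O={A} → {A,G} (+1)
site 0, node JY: J={T} ∪ Y={G} → {G,T} (+1)
site 0, node JPY: JY={G,T} ∩ P={T} → {T} (+0)
site 0, node LX: L={A} ∩ X={A} → {A} (+0)
site 0, node JLPXY: JPY={T} ∪ LX={A} → {A,T} (+1)
site 0, node HJLOPXY: HO={A,G} ∩ JLPXY={A,T} → {A} (+0)
site 1, node HO: H={A} ∩ O={A} → {A} (+0)
site 1, node JY: J={A} ∩ Y={A} → {A} (+0)
site 1, node JPY: JY={A} ∩ P={A} → {A} (+0)
site 1, node LX: L={C} ∪ X={A} → {A,C} (+1)
site 1, node JLPXY: JPY={A} ∩ LX={A,C} → {A} (+0)
site 1, node HJLOPXY: HO={A} ∩ JLPXY={A} → {A} (+0)
site 2, node HO: H={G} ∪ O={T} → {G,T} (+1)
site 2, node JY: J={G} ∪ Y={A} → {A,G} (+1)
site 2, node JPY: JY={A,G} ∪ P={T} → {A,G,T} (+1)
site 2, node LX: L={C} ∩ X={C} → {C} (+0)
site 2, node JLPXY: JPY={A,G,T} ∪ LX={C} → {A,C,G,T} (+1)
site 2, node HJLOPXY: HO={G,T} ∩ JLPXY={A,C,G,T} → {G,T} (+0)
site 3, node HO: H={A} ∩ O={A} → {A} (+0)
site 3, node JY: J={C} ∪ Y={A} → {A,C} (+1)
site 3, node JPY: JY={A,C} ∪ P={T} → {A,C,T} (+1)
site 3, node LX: L={C} ∩ X={C} → {C} (+0)
site 3, node JLPXY: JPY={A,C,T} ∩ LX={C} → {C} (+0)
site 3, node HJLOPXY: HO={A} ∪ JLPXY={C} → {A,C} (+1)
site 4, node HO: H={A} ∪ O={G} → {A,G} (+1)
site 4, node JY: J={T} ∪ Y={A} → {A,T} (+1)
site 4, node JPY: JY={A,T} ∪ P={G} → {A,G,T} (+1)
site 4, node LX: L={T} ∪ X={C} → {C,T} (+1)
site 4, node JLPXY: JPY={A,G,T} ∩ LX={C,T} → {T} (+0)
site 4, node HJLOPXY: HO={A,G} ∪ JLPXY={T} → {A,G,T} (+1)
site 5, node HO: H={G} ∪ O={T} → {G,T} (+1)
site 5, node JY: J={A} ∪ Y={C} → {A,C} (+1)
site 5, node JPY: JY={A,C} ∩ P={C} → {C} (+0)
site 5, node LX: L={G} ∪ X={T} → {G,T} (+1)
site 5, node JLPXY: JPY={C} ∪ LX={G,T} → {C,G,T} (+1)
site 5, node HJLOPXY: HO={G,T} ∩ JLPXY={C,G,T} → {G,T} (+0)
site 6, node HO: H={T} ∪ O={C} → {C,T} (+1)
site 6, node JY: J={C} ∩ Y={C} → {C} (+0)
site 6, node JPY: JY={C} ∩ P={C} → {C} (+0)
site 6, node LX: L={C} ∪ X={T} → {C,T} (+1)
site 6, node JLPXY: JPY={C} ∩ LX={C,T} → {C} (+0)
site 6, node HJLOPXY: HO={C,T} ∩ JLPXY={C} → {C} (+0)
site 7, node HO: H={A} ∪ O={T} → {A,T} (+1)
site 7, node JY: J={T} ∩ Y={T} → {T} (+0)
site 7, node JPY: JY={T} ∪ P={G} → {G,T} (+1)
site 7, node LX: L={T} ∩ X={T} → {T} (+0)
site 7, node JLPXY: JPY={G,T} ∩ LX={T} → {T} (+0)
site 7, node HJLOPXY: HO={A,T} ∩ JLPXY={T} → {T} (+0)
per-site changes: [3, 1, 4, 3, 5, 4, 2, 2]; total = 24

24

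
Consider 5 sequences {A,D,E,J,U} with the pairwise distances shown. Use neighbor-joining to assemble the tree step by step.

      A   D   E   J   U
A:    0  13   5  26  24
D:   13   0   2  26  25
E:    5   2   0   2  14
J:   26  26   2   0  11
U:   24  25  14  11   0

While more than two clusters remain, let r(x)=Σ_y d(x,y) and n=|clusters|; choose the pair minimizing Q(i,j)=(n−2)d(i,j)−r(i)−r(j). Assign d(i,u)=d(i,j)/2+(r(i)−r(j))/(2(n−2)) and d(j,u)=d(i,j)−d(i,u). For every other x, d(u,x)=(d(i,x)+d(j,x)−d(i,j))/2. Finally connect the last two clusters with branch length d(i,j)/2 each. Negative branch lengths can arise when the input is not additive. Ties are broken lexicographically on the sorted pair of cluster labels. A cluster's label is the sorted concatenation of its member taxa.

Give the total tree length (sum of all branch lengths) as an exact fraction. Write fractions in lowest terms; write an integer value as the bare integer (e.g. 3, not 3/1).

243/8

1. join J+U (d=11, Q=-106) ⇒ JU; edges |J|=4, |U|=7
  updated: d(A,JU)=39/2, d(D,JU)=20, d(E,JU)=5/2
2. join A+D (d=13, Q=-93/2) ⇒ AD; edges |A|=57/8, |D|=47/8
  updated: d(AD,E)=-3, d(AD,JU)=53/4
3. join AD+E (d=-3, Q=-51/4) ⇒ ADE; edges |AD|=31/8, |E|=-55/8
  updated: d(ADE,JU)=75/8
4. join ADE+JU (d=75/8) ⇒ ADEJU; edges |ADE|=75/16, |JU|=75/16
final tree: (((A:57/8,D:47/8):31/8,E:-55/8):75/16,(J:4,U:7):75/16)
total length: 243/8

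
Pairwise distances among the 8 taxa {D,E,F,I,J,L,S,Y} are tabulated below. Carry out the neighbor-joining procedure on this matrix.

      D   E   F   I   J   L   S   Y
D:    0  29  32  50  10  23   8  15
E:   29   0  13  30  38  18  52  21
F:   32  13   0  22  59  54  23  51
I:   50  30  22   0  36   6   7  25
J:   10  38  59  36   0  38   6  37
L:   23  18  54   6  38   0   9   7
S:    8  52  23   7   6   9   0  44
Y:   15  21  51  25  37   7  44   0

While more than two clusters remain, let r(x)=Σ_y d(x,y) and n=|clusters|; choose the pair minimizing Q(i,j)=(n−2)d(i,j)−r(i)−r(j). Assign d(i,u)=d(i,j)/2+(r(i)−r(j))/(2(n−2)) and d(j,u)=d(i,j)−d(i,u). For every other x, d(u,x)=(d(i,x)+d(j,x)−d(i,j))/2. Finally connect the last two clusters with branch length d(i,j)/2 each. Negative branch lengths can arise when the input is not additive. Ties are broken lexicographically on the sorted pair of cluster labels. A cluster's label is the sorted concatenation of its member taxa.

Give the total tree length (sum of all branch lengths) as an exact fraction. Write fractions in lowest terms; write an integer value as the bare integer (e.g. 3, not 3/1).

iteration 1: select E,F (d=13, Q=-377); attach at lengths (25/12, 131/12); label the merged cluster EF
  updated: d(D,EF)=24, d(EF,I)=39/2, d(EF,J)=42, d(EF,L)=59/2, d(EF,S)=31, d(EF,Y)=59/2
iteration 2: select D,J (d=10, Q=-249); attach at lengths (11/10, 89/10); label the merged cluster DJ
  updated: d(DJ,EF)=28, d(DJ,I)=38, d(DJ,L)=51/2, d(DJ,S)=2, d(DJ,Y)=21
iteration 3: select DJ,S (d=2, Q=-399/2); attach at lengths (59/16, -27/16); label the merged cluster DJS
  updated: d(DJS,EF)=57/2, d(DJS,I)=43/2, d(DJS,L)=65/4, d(DJS,Y)=63/2
iteration 4: select L,Y (d=7, Q=-523/4); attach at lengths (-53/24, 221/24); label the merged cluster LY
  updated: d(DJS,LY)=163/8, d(EF,LY)=26, d(I,LY)=12
iteration 5: select DJS,LY (d=163/8, Q=-88); attach at lengths (211/16, 115/16); label the merged cluster DJLSY
  updated: d(DJLSY,EF)=273/16, d(DJLSY,I)=105/16
iteration 6: select DJLSY,EF (d=273/16, Q=-345/8); attach at lengths (33/16, 15); label the merged cluster DEFJLSY
  updated: d(DEFJLSY,I)=9/2
iteration 7: select DEFJLSY,I (d=9/2); attach at lengths (9/4, 9/4); label the merged cluster DEFIJLSY
final tree: (((((D:11/10,J:89/10):59/16,S:-27/16):211/16,(L:-53/24,Y:221/24):115/16):33/16,(E:25/12,F:131/12):15):9/4,I:9/4)
total length: 1183/16

1183/16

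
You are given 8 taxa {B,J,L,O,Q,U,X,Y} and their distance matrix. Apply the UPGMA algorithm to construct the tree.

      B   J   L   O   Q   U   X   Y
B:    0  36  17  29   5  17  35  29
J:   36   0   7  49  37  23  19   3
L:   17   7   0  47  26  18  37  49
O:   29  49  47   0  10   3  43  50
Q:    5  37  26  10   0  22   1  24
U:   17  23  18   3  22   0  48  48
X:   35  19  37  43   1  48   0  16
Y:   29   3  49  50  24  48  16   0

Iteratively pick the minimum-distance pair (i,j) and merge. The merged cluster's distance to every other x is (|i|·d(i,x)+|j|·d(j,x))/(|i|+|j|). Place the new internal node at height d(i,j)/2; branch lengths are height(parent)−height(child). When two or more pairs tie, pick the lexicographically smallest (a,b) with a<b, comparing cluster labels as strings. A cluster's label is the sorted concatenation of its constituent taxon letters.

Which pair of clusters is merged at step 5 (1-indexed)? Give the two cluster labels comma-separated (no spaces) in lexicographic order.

JY,QX

1. join Q+X (d=1) ⇒ QX; edges |Q|=1/2, |X|=1/2
  updated: d(B,QX)=20, d(J,QX)=28, d(L,QX)=63/2, d(O,QX)=53/2, d(QX,U)=35, d(QX,Y)=20
2. join J+Y (d=3) ⇒ JY; edges |J|=3/2, |Y|=3/2
  updated: d(B,JY)=65/2, d(JY,L)=28, d(JY,O)=99/2, d(JY,QX)=24, d(JY,U)=71/2
3. join O+U (d=3) ⇒ OU; edges |O|=3/2, |U|=3/2
  updated: d(B,OU)=23, d(JY,OU)=85/2, d(L,OU)=65/2, d(OU,QX)=123/4
4. join B+L (d=17) ⇒ BL; edges |B|=17/2, |L|=17/2
  updated: d(BL,JY)=121/4, d(BL,OU)=111/4, d(BL,QX)=103/4
5. join JY+QX (d=24) ⇒ JQXY; edges |JY|=21/2, |QX|=23/2
  updated: d(BL,JQXY)=28, d(JQXY,OU)=293/8
6. join BL+OU (d=111/4) ⇒ BLOU; edges |BL|=43/8, |OU|=99/8
  updated: d(BLOU,JQXY)=517/16
7. join BLOU+JQXY (d=517/16) ⇒ BJLOQUXY; edges |BLOU|=73/32, |JQXY|=133/32
final tree: (((B:17/2,L:17/2):43/8,(O:3/2,U:3/2):99/8):73/32,((J:3/2,Y:3/2):21/2,(Q:1/2,X:1/2):23/2):133/32)
total length: 1123/16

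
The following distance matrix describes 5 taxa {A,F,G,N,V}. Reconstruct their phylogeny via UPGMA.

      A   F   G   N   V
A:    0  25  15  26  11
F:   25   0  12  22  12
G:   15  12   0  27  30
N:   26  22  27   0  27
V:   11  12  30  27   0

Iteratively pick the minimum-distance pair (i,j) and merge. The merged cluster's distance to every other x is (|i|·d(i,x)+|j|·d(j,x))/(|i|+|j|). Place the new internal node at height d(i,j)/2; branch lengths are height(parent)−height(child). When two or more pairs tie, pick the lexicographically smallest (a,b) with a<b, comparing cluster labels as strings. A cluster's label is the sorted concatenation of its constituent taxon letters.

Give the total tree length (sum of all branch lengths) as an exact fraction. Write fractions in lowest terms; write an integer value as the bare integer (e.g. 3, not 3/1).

189/4

iteration 1: select A,V (d=11); attach at lengths (11/2, 11/2); label the merged cluster AV
  updated: d(AV,F)=37/2, d(AV,G)=45/2, d(AV,N)=53/2
iteration 2: select F,G (d=12); attach at lengths (6, 6); label the merged cluster FG
  updated: d(AV,FG)=41/2, d(FG,N)=49/2
iteration 3: select AV,FG (d=41/2); attach at lengths (19/4, 17/4); label the merged cluster AFGV
  updated: d(AFGV,N)=51/2
iteration 4: select AFGV,N (d=51/2); attach at lengths (5/2, 51/4); label the merged cluster AFGNV
final tree: (((A:11/2,V:11/2):19/4,(F:6,G:6):17/4):5/2,N:51/4)
total length: 189/4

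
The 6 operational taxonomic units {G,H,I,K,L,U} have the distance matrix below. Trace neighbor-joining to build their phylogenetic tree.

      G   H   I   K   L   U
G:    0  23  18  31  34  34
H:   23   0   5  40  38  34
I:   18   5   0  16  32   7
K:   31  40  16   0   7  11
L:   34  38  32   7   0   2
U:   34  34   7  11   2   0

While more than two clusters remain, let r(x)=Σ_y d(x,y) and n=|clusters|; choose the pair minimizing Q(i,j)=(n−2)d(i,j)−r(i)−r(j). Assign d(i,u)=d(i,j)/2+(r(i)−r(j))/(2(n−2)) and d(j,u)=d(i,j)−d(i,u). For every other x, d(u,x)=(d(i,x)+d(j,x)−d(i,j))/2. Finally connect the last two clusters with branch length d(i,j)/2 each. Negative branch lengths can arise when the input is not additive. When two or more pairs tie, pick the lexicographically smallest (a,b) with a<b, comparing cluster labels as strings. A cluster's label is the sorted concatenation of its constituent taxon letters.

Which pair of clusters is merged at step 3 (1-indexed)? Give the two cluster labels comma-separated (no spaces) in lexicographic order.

step 1: merge (H,I) at d=5, Q=-198; branch lengths H→41/4, I→-21/4; new cluster HI
  updated: d(G,HI)=18, d(HI,K)=51/2, d(HI,L)=65/2, d(HI,U)=18
step 2: merge (G,HI) at d=18, Q=-157; branch lengths G→77/6, HI→31/6; new cluster GHI
  updated: d(GHI,K)=77/4, d(GHI,L)=97/4, d(GHI,U)=17
step 3: merge (GHI,K) at d=77/4, Q=-237/4; branch lengths GHI→247/16, K→61/16; new cluster GHIK
  updated: d(GHIK,L)=6, d(GHIK,U)=35/8
step 4: merge (GHIK,L) at d=6, Q=-99/8; branch lengths GHIK→67/16, L→29/16; new cluster GHIKL
  updated: d(GHIKL,U)=3/16
step 5: merge (GHIKL,U) at d=3/16; branch lengths GHIKL→3/32, U→3/32; new cluster GHIKLU
final tree: ((((G:77/6,(H:41/4,I:-21/4):31/6):247/16,K:61/16):67/16,L:29/16):3/32,U:3/32)
total length: 775/16

GHI,K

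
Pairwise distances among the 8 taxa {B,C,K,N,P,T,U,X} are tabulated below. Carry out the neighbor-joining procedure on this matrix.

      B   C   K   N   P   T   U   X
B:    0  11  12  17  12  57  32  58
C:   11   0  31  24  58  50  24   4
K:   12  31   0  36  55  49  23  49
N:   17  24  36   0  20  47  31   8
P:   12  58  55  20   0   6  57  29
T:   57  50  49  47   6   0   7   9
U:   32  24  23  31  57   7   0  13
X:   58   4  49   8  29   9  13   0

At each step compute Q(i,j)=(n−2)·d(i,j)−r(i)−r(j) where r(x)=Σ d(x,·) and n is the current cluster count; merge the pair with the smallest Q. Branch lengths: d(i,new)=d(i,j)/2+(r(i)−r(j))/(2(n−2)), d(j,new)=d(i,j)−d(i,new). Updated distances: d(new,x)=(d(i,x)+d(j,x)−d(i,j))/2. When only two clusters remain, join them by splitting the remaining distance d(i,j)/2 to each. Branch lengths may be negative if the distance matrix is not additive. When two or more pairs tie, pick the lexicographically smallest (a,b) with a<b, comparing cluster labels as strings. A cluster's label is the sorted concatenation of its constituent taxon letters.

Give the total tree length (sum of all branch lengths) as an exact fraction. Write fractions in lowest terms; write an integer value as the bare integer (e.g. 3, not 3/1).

iteration 1: select P,T (d=6, Q=-426); attach at lengths (4, 2); label the merged cluster PT
  updated: d(B,PT)=63/2, d(C,PT)=51, d(K,PT)=49, d(N,PT)=61/2, d(PT,U)=29, d(PT,X)=16
iteration 2: select B,K (d=12, Q=-603/2); attach at lengths (43/20, 197/20); label the merged cluster BK
  updated: d(BK,C)=15, d(BK,N)=41/2, d(BK,PT)=137/4, d(BK,U)=43/2, d(BK,X)=95/2
iteration 3: select BK,C (d=15, Q=-787/4); attach at lengths (323/32, 157/32); label the merged cluster BCK
  updated: d(BCK,N)=59/4, d(BCK,PT)=281/8, d(BCK,U)=61/4, d(BCK,X)=73/4
iteration 4: select BCK,U (d=61/4, Q=-1007/8); attach at lengths (109/16, 135/16); label the merged cluster BCKU
  updated: d(BCKU,N)=61/4, d(BCKU,PT)=391/16, d(BCKU,X)=8
iteration 5: select BCKU,N (d=61/4, Q=-1135/16); attach at lengths (391/64, 585/64); label the merged cluster BCKNU
  updated: d(BCKNU,PT)=635/32, d(BCKNU,X)=3/8
iteration 6: select BCKNU,PT (d=635/32, Q=-1159/32); attach at lengths (135/64, 1135/64); label the merged cluster BCKNPTU
  updated: d(BCKNPTU,X)=-111/64
iteration 7: select BCKNPTU,X (d=-111/64); attach at lengths (-111/128, -111/128); label the merged cluster BCKNPTUX
final tree: ((((((B:43/20,K:197/20):323/32,C:157/32):109/16,U:135/16):391/64,N:585/64):135/64,(P:4,T:2):1135/64):-111/128,X:-111/128)
total length: 5223/64

5223/64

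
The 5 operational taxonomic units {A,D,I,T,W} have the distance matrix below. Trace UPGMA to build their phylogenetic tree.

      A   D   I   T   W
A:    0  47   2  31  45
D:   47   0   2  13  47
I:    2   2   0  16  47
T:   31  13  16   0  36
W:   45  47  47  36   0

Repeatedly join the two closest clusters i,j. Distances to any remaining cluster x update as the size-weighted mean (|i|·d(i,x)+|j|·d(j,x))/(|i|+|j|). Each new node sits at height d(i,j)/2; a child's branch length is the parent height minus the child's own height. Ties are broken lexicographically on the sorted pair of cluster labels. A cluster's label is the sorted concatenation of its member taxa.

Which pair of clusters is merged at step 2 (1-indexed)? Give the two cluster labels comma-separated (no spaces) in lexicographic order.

D,T

iteration 1: select A,I (d=2); attach at lengths (1, 1); label the merged cluster AI
  updated: d(AI,D)=49/2, d(AI,T)=47/2, d(AI,W)=46
iteration 2: select D,T (d=13); attach at lengths (13/2, 13/2); label the merged cluster DT
  updated: d(AI,DT)=24, d(DT,W)=83/2
iteration 3: select AI,DT (d=24); attach at lengths (11, 11/2); label the merged cluster ADIT
  updated: d(ADIT,W)=175/4
iteration 4: select ADIT,W (d=175/4); attach at lengths (79/8, 175/8); label the merged cluster ADITW
final tree: (((A:1,I:1):11,(D:13/2,T:13/2):11/2):79/8,W:175/8)
total length: 253/4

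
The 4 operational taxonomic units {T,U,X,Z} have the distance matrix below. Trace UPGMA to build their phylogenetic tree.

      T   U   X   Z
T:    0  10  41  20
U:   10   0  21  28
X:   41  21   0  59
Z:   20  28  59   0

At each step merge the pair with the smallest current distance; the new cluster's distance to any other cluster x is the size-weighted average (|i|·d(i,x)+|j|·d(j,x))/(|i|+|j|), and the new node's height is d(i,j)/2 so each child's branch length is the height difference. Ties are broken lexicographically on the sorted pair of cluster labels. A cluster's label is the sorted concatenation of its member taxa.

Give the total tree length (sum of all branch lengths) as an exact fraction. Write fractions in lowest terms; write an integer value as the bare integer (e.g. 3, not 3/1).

172/3

1. join T+U (d=10) ⇒ TU; edges |T|=5, |U|=5
  updated: d(TU,X)=31, d(TU,Z)=24
2. join TU+Z (d=24) ⇒ TUZ; edges |TU|=7, |Z|=12
  updated: d(TUZ,X)=121/3
3. join TUZ+X (d=121/3) ⇒ TUXZ; edges |TUZ|=49/6, |X|=121/6
final tree: (((T:5,U:5):7,Z:12):49/6,X:121/6)
total length: 172/3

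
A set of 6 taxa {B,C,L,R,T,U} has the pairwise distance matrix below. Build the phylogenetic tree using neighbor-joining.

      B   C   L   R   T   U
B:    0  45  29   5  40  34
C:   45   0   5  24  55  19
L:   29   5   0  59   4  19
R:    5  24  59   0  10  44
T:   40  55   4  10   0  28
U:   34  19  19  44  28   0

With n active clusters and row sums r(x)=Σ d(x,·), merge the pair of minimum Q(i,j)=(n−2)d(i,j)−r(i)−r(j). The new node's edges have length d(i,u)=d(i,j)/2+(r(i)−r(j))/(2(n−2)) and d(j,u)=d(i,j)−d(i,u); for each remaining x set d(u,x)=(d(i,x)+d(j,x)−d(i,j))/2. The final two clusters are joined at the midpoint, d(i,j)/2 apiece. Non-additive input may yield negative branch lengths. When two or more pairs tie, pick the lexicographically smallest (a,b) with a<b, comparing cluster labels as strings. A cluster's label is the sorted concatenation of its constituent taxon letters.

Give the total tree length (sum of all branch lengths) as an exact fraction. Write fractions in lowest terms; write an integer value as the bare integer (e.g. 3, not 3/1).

975/16

1. join B+R (d=5, Q=-275) ⇒ BR; edges |B|=31/8, |R|=9/8
  updated: d(BR,C)=32, d(BR,L)=83/2, d(BR,T)=45/2, d(BR,U)=73/2
2. join BR+T (d=45/2, Q=-349/2) ⇒ BRT; edges |BR|=181/12, |T|=89/12
  updated: d(BRT,C)=129/4, d(BRT,L)=23/2, d(BRT,U)=21
3. join BRT+U (d=21, Q=-327/4) ⇒ BRTU; edges |BRT|=191/16, |U|=145/16
  updated: d(BRTU,C)=121/8, d(BRTU,L)=19/4
4. join BRTU+C (d=121/8, Q=-199/8) ⇒ BCRTU; edges |BRTU|=119/16, |C|=123/16
  updated: d(BCRTU,L)=-43/16
5. join BCRTU+L (d=-43/16) ⇒ BCLRTU; edges |BCRTU|=-43/32, |L|=-43/32
final tree: (((((B:31/8,R:9/8):181/12,T:89/12):191/16,U:145/16):119/16,C:123/16):-43/32,L:-43/32)
total length: 975/16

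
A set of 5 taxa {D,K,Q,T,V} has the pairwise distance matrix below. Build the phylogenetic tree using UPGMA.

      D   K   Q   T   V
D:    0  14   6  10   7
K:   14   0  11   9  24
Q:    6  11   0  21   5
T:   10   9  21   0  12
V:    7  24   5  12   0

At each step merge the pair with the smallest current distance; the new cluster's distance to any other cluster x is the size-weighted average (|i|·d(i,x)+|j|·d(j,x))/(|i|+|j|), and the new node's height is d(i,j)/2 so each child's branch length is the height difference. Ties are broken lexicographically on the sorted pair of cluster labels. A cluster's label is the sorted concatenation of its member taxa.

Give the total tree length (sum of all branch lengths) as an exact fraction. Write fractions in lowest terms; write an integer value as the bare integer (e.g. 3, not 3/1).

307/12

1. join Q+V (d=5) ⇒ QV; edges |Q|=5/2, |V|=5/2
  updated: d(D,QV)=13/2, d(K,QV)=35/2, d(QV,T)=33/2
2. join D+QV (d=13/2) ⇒ DQV; edges |D|=13/4, |QV|=3/4
  updated: d(DQV,K)=49/3, d(DQV,T)=43/3
3. join K+T (d=9) ⇒ KT; edges |K|=9/2, |T|=9/2
  updated: d(DQV,KT)=46/3
4. join DQV+KT (d=46/3) ⇒ DKQTV; edges |DQV|=53/12, |KT|=19/6
final tree: ((D:13/4,(Q:5/2,V:5/2):3/4):53/12,(K:9/2,T:9/2):19/6)
total length: 307/12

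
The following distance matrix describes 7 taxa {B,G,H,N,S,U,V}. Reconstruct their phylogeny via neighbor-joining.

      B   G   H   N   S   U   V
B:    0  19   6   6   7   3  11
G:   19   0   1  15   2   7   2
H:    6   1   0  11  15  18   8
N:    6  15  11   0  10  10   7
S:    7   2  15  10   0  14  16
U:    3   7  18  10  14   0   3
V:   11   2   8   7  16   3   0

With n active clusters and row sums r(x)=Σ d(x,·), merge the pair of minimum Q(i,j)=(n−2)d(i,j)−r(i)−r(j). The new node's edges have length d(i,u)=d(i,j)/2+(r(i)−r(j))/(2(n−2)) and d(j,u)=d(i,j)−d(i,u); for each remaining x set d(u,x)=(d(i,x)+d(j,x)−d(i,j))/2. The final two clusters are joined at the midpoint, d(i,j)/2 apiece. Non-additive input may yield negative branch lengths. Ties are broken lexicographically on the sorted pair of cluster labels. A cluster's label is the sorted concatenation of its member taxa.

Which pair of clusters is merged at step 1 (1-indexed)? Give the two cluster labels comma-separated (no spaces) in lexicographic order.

iteration 1: select G,H (d=1, Q=-100); attach at lengths (-4/5, 9/5); label the merged cluster GH
  updated: d(B,GH)=12, d(GH,N)=25/2, d(GH,S)=8, d(GH,U)=12, d(GH,V)=9/2
iteration 2: select GH,V (d=9/2, Q=-145/2); attach at lengths (51/16, 21/16); label the merged cluster GHV
  updated: d(B,GHV)=37/4, d(GHV,N)=15/2, d(GHV,S)=39/4, d(GHV,U)=21/4
iteration 3: select B,U (d=3, Q=-97/2); attach at lengths (1/3, 8/3); label the merged cluster BU
  updated: d(BU,GHV)=23/4, d(BU,N)=13/2, d(BU,S)=9
iteration 4: select BU,GHV (d=23/4, Q=-131/4); attach at lengths (39/16, 53/16); label the merged cluster BGHUV
  updated: d(BGHUV,N)=33/8, d(BGHUV,S)=13/2
iteration 5: select BGHUV,N (d=33/8, Q=-165/8); attach at lengths (5/16, 61/16); label the merged cluster BGHNUV
  updated: d(BGHNUV,S)=99/16
iteration 6: select BGHNUV,S (d=99/16); attach at lengths (99/32, 99/32); label the merged cluster BGHNSUV
final tree: ((((B:1/3,U:8/3):39/16,((G:-4/5,H:9/5):51/16,V:21/16):53/16):5/16,N:61/16):99/32,S:99/32)
total length: 393/16

G,H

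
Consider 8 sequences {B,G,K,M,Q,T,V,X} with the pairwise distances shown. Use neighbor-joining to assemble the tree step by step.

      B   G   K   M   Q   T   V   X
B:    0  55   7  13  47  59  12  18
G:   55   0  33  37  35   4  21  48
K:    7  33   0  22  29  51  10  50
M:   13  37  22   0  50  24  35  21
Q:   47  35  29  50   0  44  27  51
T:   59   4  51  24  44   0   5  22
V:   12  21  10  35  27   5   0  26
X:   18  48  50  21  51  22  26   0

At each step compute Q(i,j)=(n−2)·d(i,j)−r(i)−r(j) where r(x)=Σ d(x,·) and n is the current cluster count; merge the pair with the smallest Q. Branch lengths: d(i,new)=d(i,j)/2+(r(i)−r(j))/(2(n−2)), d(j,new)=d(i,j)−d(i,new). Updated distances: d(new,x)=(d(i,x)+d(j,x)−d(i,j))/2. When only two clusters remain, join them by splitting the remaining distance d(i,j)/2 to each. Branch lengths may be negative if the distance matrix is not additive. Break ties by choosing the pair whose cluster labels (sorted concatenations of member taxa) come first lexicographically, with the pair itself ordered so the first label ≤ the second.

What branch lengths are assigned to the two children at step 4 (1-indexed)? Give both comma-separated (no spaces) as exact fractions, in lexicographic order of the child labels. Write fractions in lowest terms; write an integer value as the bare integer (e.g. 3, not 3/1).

41/6,59/12

iteration 1: select G,T (d=4, Q=-418); attach at lengths (4, 0); label the merged cluster GT
  updated: d(B,GT)=55, d(GT,K)=40, d(GT,M)=57/2, d(GT,Q)=75/2, d(GT,V)=11, d(GT,X)=33
iteration 2: select B,K (d=7, Q=-275); attach at lengths (29/10, 41/10); label the merged cluster BK
  updated: d(BK,GT)=44, d(BK,M)=14, d(BK,Q)=69/2, d(BK,V)=15/2, d(BK,X)=61/2
iteration 3: select M,X (d=21, Q=-226); attach at lengths (71/8, 97/8); label the merged cluster MX
  updated: d(BK,MX)=47/4, d(GT,MX)=81/4, d(MX,Q)=40, d(MX,V)=20
iteration 4: select BK,MX (d=47/4, Q=-309/2); attach at lengths (41/6, 59/12); label the merged cluster BKMX
  updated: d(BKMX,GT)=105/4, d(BKMX,Q)=251/8, d(BKMX,V)=63/8
iteration 5: select BKMX,Q (d=251/8, Q=-789/8); attach at lengths (259/32, 745/32); label the merged cluster BKMQX
  updated: d(BKMQX,GT)=259/16, d(BKMQX,V)=7/4
iteration 6: select BKMQX,GT (d=259/16, Q=-463/16); attach at lengths (111/32, 407/32); label the merged cluster BGKMQTX
  updated: d(BGKMQTX,V)=-55/32
iteration 7: select BGKMQTX,V (d=-55/32); attach at lengths (-55/64, -55/64); label the merged cluster BGKMQTVX
final tree: (((((B:29/10,K:41/10):41/6,(M:71/8,X:97/8):59/12):259/32,Q:745/32):111/32,(G:4,T:0):407/32):-55/64,V:-55/64)
total length: 2867/32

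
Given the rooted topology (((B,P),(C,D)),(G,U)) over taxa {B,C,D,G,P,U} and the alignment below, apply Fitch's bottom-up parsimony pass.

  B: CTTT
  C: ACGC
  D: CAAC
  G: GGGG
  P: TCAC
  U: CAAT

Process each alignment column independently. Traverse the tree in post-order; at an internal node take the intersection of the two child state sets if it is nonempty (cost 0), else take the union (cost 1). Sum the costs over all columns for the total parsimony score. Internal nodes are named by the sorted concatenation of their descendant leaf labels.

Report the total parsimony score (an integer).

site 0, node BP: B={C} ∪ P={T} → {C,T} (+1)
site 0, node CD: C={A} ∪ D={C} → {A,C} (+1)
site 0, node BCDP: BP={C,T} ∩ CD={A,C} → {C} (+0)
site 0, node GU: G={G} ∪ U={C} → {C,G} (+1)
site 0, node BCDGPU: BCDP={C} ∩ GU={C,G} → {C} (+0)
site 1, node BP: B={T} ∪ P={C} → {C,T} (+1)
site 1, node CD: C={C} ∪ D={A} → {A,C} (+1)
site 1, node BCDP: BP={C,T} ∩ CD={A,C} → {C} (+0)
site 1, node GU: G={G} ∪ U={A} → {A,G} (+1)
site 1, node BCDGPU: BCDP={C} ∪ GU={A,G} → {A,C,G} (+1)
site 2, node BP: B={T} ∪ P={A} → {A,T} (+1)
site 2, node CD: C={G} ∪ D={A} → {A,G} (+1)
site 2, node BCDP: BP={A,T} ∩ CD={A,G} → {A} (+0)
site 2, node GU: G={G} ∪ U={A} → {A,G} (+1)
site 2, node BCDGPU: BCDP={A} ∩ GU={A,G} → {A} (+0)
site 3, node BP: B={T} ∪ P={C} → {C,T} (+1)
site 3, node CD: C={C} ∩ D={C} → {C} (+0)
site 3, node BCDP: BP={C,T} ∩ CD={C} → {C} (+0)
site 3, node GU: G={G} ∪ U={T} → {G,T} (+1)
site 3, node BCDGPU: BCDP={C} ∪ GU={G,T} → {C,G,T} (+1)
per-site changes: [3, 4, 3, 3]; total = 13

13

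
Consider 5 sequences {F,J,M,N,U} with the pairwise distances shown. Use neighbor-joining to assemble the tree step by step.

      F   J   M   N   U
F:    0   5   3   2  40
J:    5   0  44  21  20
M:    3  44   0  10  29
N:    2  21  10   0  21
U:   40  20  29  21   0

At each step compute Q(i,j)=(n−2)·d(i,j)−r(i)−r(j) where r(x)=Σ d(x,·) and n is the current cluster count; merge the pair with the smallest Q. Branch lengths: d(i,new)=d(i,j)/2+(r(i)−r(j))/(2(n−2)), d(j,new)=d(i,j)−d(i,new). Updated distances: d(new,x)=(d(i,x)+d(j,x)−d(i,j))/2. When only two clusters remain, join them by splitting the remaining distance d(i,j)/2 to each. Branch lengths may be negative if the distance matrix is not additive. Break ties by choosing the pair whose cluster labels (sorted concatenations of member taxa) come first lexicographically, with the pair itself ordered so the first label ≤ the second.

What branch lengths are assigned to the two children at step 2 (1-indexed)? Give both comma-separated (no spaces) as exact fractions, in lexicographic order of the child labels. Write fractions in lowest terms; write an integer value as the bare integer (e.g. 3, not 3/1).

step 1: merge (J,U) at d=20, Q=-140; branch lengths J→20/3, U→40/3; new cluster JU
  updated: d(F,JU)=25/2, d(JU,M)=53/2, d(JU,N)=11
step 2: merge (F,M) at d=3, Q=-51; branch lengths F→-4, M→7; new cluster FM
  updated: d(FM,JU)=18, d(FM,N)=9/2
step 3: merge (FM,JU) at d=18, Q=-67/2; branch lengths FM→23/4, JU→49/4; new cluster FJMU
  updated: d(FJMU,N)=-5/4
step 4: merge (FJMU,N) at d=-5/4; branch lengths FJMU→-5/8, N→-5/8; new cluster FJMNU
final tree: (((F:-4,M:7):23/4,(J:20/3,U:40/3):49/4):-5/8,N:-5/8)
total length: 159/4

-4,7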